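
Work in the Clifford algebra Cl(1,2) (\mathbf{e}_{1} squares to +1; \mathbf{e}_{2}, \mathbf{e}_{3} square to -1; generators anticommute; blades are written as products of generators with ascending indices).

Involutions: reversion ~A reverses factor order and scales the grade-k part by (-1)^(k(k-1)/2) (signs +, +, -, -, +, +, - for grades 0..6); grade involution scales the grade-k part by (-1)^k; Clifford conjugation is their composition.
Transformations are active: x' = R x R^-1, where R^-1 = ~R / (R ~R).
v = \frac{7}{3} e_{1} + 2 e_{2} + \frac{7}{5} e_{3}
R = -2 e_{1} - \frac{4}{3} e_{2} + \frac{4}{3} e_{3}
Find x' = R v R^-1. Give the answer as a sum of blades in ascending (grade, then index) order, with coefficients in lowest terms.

~R = -2 e_{1} - \frac{4}{3} e_{2} + \frac{4}{3} e_{3}, and R ~R = \frac{4}{9}, so R^-1 = ~R / (\frac{4}{9}).
R v = -\frac{58}{15} - \frac{8}{9} e_{1} e_{2} - \frac{266}{45} e_{1} e_{3} - \frac{68}{15} e_{2} e_{3}
Answer: \frac{487}{15} e_{1} + \frac{106}{5} e_{2} - \frac{123}{5} e_{3}


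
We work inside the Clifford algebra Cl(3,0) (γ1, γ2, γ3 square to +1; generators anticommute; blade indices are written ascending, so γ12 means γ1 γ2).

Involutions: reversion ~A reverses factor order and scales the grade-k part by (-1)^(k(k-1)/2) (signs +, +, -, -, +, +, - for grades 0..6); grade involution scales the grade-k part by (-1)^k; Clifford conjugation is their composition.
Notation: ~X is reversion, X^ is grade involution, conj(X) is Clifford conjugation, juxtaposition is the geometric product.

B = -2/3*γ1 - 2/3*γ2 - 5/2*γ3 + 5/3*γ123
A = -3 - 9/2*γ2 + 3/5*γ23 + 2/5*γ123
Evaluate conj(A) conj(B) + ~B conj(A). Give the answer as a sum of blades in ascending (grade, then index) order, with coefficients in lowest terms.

first term: 7/3 - γ1 - 7/2*γ2 - 71/10*γ3 - 2*γ12 - 233/30*γ13 + 691/60*γ23 - 27/5*γ123
second term: -7/3 + γ1 + 1/2*γ2 + 79/10*γ3 - 4*γ12 + 233/30*γ13 + 659/60*γ23 + 27/5*γ123
Answer: -3*γ2 + 4/5*γ3 - 6*γ12 + 45/2*γ23


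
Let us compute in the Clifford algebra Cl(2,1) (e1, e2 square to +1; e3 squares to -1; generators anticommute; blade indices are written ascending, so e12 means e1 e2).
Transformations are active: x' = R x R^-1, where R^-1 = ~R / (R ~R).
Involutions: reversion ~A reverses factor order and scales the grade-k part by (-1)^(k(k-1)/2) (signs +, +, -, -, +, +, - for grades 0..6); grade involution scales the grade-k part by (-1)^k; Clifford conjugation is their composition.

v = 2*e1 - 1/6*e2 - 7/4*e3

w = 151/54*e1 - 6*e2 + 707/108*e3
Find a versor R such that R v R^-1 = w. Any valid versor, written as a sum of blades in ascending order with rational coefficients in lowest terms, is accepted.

Key observation: q(v) = q(w) = 139/144 (sandwiches preserve the norm), so R = v + w = 259/54*e1 - 37/6*e2 + 259/54*e3 works whenever it is invertible — the component of v along it is kept and (v - w)/2 reverses, sending v to w.
Answer: 259/54*e1 - 37/6*e2 + 259/54*e3


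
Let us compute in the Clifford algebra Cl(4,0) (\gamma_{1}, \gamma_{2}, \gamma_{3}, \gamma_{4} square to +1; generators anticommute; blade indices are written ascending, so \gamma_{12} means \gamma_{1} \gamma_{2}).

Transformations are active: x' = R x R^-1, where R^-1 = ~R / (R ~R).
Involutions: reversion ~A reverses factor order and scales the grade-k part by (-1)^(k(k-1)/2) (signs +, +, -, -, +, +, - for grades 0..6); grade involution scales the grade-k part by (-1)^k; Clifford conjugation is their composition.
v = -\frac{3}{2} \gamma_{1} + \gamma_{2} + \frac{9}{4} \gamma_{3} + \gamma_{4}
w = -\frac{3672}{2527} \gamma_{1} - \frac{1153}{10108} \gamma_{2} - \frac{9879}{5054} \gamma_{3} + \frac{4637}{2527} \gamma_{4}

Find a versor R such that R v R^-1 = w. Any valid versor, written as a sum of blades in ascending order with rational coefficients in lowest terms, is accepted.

Construction: equal norms (both \frac{149}{16}) license R = v + w = -\frac{14925}{5054} \gamma_{1} + \frac{8955}{10108} \gamma_{2} + \frac{2985}{10108} \gamma_{3} + \frac{7164}{2527} \gamma_{4} — nothing changes along that direction, while (v - w)/2 changes sign, so v maps onto w.
Answer: -\frac{14925}{5054} \gamma_{1} + \frac{8955}{10108} \gamma_{2} + \frac{2985}{10108} \gamma_{3} + \frac{7164}{2527} \gamma_{4}


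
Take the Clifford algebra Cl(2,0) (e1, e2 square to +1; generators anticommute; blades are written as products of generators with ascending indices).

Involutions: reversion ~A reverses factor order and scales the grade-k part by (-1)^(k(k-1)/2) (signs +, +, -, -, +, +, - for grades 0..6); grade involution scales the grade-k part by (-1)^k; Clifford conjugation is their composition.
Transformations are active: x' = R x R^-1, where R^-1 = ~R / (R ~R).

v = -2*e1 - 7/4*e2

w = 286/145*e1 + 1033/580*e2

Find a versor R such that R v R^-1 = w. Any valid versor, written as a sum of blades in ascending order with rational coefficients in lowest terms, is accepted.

Why this works: both vectors square to 113/16, so q(v) = q(w) and R = v + w = -4/145*e1 + 9/290*e2 carries v to w — its own direction survives, the complement (v - w)/2 flips.
Answer: -4/145*e1 + 9/290*e2


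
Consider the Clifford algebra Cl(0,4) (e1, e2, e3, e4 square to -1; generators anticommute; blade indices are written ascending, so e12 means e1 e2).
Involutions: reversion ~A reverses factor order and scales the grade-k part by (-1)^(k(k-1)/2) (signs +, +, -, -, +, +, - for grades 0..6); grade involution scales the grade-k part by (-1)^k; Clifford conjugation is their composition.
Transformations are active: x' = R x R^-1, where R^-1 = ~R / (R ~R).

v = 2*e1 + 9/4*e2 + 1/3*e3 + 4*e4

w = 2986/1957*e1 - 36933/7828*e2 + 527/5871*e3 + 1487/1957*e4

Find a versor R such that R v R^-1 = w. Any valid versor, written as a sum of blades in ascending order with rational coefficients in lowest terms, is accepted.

The midline construction: v and w both square to -3625/144, so reflecting in their sum 6900/1957*e1 - 4830/1957*e2 + 828/1957*e3 + 9315/1957*e4 exchanges them.
Answer: 6900/1957*e1 - 4830/1957*e2 + 828/1957*e3 + 9315/1957*e4


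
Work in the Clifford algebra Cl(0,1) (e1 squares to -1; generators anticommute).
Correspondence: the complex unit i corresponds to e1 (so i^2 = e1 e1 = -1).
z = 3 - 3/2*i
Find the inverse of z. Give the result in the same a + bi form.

In blades: z = 3 - 3/2*e1.
With qbar = 3 + 3/2*e1 (scalar fixed, mapped units negated), z qbar = 45/4 (the sum of squared coefficients), so z^-1 = qbar / (45/4) = 4/15 + 2/15*e1; translating back:
Answer: 4/15 + 2/15*i


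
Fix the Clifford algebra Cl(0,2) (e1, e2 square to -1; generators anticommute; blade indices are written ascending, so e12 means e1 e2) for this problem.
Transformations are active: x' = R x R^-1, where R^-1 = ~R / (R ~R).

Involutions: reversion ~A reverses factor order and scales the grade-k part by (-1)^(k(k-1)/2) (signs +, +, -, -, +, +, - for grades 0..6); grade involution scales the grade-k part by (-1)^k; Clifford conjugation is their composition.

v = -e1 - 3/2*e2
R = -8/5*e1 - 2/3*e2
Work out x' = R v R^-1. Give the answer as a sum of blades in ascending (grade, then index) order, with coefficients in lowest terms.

~R = -8/5*e1 - 2/3*e2, and R ~R = -676/225, so R^-1 = ~R / (-676/225).
R v = -13/5 + 26/15*e12
Answer: -23/13*e1 + 9/26*e2


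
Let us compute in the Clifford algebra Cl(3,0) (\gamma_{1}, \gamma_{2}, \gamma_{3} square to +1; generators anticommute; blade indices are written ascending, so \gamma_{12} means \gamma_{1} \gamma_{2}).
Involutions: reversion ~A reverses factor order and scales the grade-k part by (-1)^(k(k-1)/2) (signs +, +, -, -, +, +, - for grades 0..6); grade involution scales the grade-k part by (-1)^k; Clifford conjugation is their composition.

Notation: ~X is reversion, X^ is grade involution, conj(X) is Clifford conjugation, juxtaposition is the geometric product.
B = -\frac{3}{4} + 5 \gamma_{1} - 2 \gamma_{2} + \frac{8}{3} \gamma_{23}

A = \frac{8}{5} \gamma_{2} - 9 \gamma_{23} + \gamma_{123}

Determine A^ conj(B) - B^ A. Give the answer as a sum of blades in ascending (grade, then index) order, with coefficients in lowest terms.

first term: -\frac{136}{5} - \frac{8}{3} \gamma_{1} + \frac{6}{5} \gamma_{2} + \frac{334}{15} \gamma_{3} - 8 \gamma_{12} + 2 \gamma_{13} + \frac{47}{4} \gamma_{23} + \frac{183}{4} \gamma_{123}
second term: \frac{136}{5} - \frac{8}{3} \gamma_{1} - \frac{6}{5} \gamma_{2} - \frac{334}{15} \gamma_{3} - 8 \gamma_{12} - 2 \gamma_{13} + \frac{7}{4} \gamma_{23} + \frac{177}{4} \gamma_{123}
Answer: -\frac{272}{5} + \frac{12}{5} \gamma_{2} + \frac{668}{15} \gamma_{3} + 4 \gamma_{13} + 10 \gamma_{23} + \frac{3}{2} \gamma_{123}


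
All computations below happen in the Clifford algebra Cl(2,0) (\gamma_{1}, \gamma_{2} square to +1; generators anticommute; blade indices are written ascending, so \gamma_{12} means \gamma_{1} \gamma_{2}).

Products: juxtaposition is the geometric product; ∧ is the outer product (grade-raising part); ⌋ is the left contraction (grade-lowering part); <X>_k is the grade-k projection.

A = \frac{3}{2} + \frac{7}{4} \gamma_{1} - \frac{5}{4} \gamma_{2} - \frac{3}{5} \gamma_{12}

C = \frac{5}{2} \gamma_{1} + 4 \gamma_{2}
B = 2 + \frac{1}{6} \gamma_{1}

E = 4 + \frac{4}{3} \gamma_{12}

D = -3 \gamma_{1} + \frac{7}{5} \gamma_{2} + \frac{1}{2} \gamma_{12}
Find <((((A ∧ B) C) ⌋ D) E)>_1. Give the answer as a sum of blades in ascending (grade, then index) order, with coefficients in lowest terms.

step 1: 3 + \frac{15}{4} \gamma_{1} - \frac{5}{2} \gamma_{2} - \frac{119}{120} \gamma_{12}
step 2: -\frac{5}{8} + \frac{53}{15} \gamma_{1} + \frac{695}{48} \gamma_{2} + \frac{85}{4} \gamma_{12}
step 3: -\frac{229}{240} - \frac{515}{96} \gamma_{1} + \frac{107}{120} \gamma_{2} - \frac{5}{16} \gamma_{12}
step 4: -\frac{17}{5} - \frac{8153}{360} \gamma_{1} - \frac{1291}{360} \gamma_{2} - \frac{227}{90} \gamma_{12}
step 5: -\frac{8153}{360} \gamma_{1} - \frac{1291}{360} \gamma_{2}
Answer: -\frac{8153}{360} \gamma_{1} - \frac{1291}{360} \gamma_{2}


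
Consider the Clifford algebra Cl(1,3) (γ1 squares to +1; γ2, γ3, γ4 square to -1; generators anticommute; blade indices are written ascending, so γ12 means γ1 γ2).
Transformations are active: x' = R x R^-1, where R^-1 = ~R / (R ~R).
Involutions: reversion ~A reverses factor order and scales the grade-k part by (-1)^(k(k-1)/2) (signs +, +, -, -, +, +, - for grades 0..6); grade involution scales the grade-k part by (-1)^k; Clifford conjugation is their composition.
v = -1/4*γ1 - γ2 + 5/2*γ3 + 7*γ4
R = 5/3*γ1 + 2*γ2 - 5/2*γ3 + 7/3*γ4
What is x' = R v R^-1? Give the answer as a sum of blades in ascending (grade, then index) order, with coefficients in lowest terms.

~R = 5/3*γ1 + 2*γ2 - 5/2*γ3 + 7/3*γ4, and R ~R = -155/12, so R^-1 = ~R / (-155/12).
R v = -17/2 - 7/6*γ12 + 85/24*γ13 + 49/4*γ14 + 5/2*γ23 + 49/3*γ24 - 70/3*γ34
Answer: 303/124*γ1 + 563/155*γ2 - 359/62*γ3 - 609/155*γ4


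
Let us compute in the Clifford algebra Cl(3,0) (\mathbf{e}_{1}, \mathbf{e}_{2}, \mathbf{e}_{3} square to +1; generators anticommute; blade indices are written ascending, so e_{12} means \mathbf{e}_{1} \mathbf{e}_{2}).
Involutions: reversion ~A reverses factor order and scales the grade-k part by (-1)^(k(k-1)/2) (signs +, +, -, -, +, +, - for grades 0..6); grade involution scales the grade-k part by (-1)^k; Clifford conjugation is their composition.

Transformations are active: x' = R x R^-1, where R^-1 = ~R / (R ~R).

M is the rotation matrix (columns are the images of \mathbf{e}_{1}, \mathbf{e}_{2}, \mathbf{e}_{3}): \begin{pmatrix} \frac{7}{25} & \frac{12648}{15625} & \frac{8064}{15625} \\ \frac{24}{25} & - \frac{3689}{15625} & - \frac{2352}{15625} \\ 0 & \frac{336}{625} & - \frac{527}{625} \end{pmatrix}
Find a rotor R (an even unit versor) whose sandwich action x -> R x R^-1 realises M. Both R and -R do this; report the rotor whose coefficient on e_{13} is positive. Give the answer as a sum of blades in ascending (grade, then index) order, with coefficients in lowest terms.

Method: write R = a + b12*e_{12} + b13*e_{13} + b23*e_{23} with a^2 + b12^2 + b13^2 + b23^2 = 1 (so R^-1 = ~R). Expanding the columns R e_j ~R gives tr M = 4a^2 - 1 and, from the antisymmetric part, M21 - M12 = -4a*b12, M13 - M31 = 4a*b13, M32 - M23 = -4a*b23.
Here tr M = -\frac{12489}{15625}, so a^2 = (1 + tr M)/4 = \frac{784}{15625} and a = ±\frac{28}{125}. Taking a = \frac{28}{125}: M21 - M12 = \frac{2352}{15625}, M13 - M31 = \frac{8064}{15625}, M32 - M23 = \frac{10752}{15625}, giving b12 = -\frac{21}{125}, b13 = \frac{72}{125}, b23 = -\frac{96}{125}, i.e. R = \frac{28}{125} - \frac{21}{125} e_{12} + \frac{72}{125} e_{13} - \frac{96}{125} e_{23}.
Its e_{13} coefficient is already positive.
Answer: \frac{28}{125} - \frac{21}{125} e_{12} + \frac{72}{125} e_{13} - \frac{96}{125} e_{23}. Note: both R and -R realise this M (trace -\frac{12489}{15625}); the covering map identifies them, and the e_{13}-coefficient sign is the tie-breaker.


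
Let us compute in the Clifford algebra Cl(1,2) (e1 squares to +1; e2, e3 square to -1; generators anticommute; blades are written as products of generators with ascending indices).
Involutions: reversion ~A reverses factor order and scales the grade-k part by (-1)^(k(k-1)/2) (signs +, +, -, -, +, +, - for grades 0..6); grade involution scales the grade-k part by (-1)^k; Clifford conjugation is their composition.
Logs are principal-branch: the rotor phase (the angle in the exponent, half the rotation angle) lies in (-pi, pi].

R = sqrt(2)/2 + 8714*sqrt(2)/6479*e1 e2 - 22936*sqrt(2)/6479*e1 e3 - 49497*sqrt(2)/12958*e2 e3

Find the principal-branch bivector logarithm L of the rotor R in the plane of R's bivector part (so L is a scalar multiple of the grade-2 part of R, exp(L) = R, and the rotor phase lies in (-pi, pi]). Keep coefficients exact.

The scalar part of R is sqrt(2)/2, so the principal-branch rotor phase is pinned; divide the bivector part by its sine to get the unit plane — L is the phase times that plane.
Concretely: cos(phase) = sqrt(2)/2 gives phase = ±pi/4, and since phase/sin(phase) is even the sign is immaterial: L = (phase/sin(phase)) * <R>_2 = (sqrt(2)*pi/4) * <R>_2.
Answer: 4357*pi/6479*e1 e2 - 11468*pi/6479*e1 e3 - 49497*pi/25916*e2 e3


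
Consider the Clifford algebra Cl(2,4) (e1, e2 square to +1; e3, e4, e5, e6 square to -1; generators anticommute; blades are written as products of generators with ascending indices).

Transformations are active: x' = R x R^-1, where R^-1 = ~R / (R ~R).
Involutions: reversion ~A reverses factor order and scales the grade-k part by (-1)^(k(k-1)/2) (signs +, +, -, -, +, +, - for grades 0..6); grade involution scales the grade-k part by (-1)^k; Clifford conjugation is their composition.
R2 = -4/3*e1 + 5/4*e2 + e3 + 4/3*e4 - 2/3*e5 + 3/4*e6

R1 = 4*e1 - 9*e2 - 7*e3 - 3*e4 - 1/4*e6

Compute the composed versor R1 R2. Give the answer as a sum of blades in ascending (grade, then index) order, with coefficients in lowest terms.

Distribute over the terms of R1 (each basis-blade product reordered to ascending indices, repeated generators contracted through their squares):
(4*e1) R2 = -16/3 + 5*e1 e2 + 4*e1 e3 + 16/3*e1 e4 - 8/3*e1 e5 + 3*e1 e6
(-9*e2) R2 = -45/4 - 12*e1 e2 - 9*e2 e3 - 12*e2 e4 + 6*e2 e5 - 27/4*e2 e6
(-7*e3) R2 = 7 - 28/3*e1 e3 + 35/4*e2 e3 - 28/3*e3 e4 + 14/3*e3 e5 - 21/4*e3 e6
(-3*e4) R2 = 4 - 4*e1 e4 + 15/4*e2 e4 + 3*e3 e4 + 2*e4 e5 - 9/4*e4 e6
(-1/4*e6) R2 = 3/16 - 1/3*e1 e6 + 5/16*e2 e6 + 1/4*e3 e6 + 1/3*e4 e6 - 1/6*e5 e6
Summing the partial products and collecting blades:
Answer: -259/48 - 7*e1 e2 - 16/3*e1 e3 + 4/3*e1 e4 - 8/3*e1 e5 + 8/3*e1 e6 - 1/4*e2 e3 - 33/4*e2 e4 + 6*e2 e5 - 103/16*e2 e6 - 19/3*e3 e4 + 14/3*e3 e5 - 5*e3 e6 + 2*e4 e5 - 23/12*e4 e6 - 1/6*e5 e6


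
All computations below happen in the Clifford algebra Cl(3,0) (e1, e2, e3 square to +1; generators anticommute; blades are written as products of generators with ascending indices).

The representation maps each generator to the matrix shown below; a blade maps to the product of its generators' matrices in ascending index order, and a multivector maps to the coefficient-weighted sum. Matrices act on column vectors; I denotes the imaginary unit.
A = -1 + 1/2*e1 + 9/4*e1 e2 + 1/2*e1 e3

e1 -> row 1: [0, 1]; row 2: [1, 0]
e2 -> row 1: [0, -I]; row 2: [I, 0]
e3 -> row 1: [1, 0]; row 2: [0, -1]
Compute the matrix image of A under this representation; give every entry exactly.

Bivector images (products of the table entries): rho(e1 e2) = rho(e1)rho(e2) = row 1: [I, 0]; row 2: [0, -I]; rho(e1 e3) = rho(e1)rho(e3) = row 1: [0, -1]; row 2: [1, 0].
M = (-1)*1 + (1/2)*rho(e1) + (9/4)*rho(e1 e2) + (1/2)*rho(e1 e3), summed entrywise (1 is the identity matrix):
Answer: row 1: [-1 + 9*I/4, 0]; row 2: [1, -1 - 9*I/4]


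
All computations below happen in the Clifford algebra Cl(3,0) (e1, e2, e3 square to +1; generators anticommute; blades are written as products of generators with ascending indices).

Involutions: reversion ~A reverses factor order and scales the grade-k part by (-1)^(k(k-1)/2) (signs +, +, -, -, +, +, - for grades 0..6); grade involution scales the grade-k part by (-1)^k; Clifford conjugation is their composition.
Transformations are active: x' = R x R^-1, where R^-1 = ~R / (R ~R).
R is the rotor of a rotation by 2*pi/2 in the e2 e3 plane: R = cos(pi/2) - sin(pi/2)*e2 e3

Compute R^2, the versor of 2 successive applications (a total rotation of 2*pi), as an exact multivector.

Half-angle bookkeeping: 2 applications in e2 e3 add up to rotor phase 2*pi/2 = pi, so R^2 = cos(pi) - sin(pi)*e2 e3.
cos(pi) = -1 and sin(pi) = 0, so R^2 = -1. The total rotation 2*pi is 1 full turn, so every vector returns to itself, yet the rotor is -1, on the OTHER sheet of the double cover (an odd number of 2*pi turns).
Answer: -1


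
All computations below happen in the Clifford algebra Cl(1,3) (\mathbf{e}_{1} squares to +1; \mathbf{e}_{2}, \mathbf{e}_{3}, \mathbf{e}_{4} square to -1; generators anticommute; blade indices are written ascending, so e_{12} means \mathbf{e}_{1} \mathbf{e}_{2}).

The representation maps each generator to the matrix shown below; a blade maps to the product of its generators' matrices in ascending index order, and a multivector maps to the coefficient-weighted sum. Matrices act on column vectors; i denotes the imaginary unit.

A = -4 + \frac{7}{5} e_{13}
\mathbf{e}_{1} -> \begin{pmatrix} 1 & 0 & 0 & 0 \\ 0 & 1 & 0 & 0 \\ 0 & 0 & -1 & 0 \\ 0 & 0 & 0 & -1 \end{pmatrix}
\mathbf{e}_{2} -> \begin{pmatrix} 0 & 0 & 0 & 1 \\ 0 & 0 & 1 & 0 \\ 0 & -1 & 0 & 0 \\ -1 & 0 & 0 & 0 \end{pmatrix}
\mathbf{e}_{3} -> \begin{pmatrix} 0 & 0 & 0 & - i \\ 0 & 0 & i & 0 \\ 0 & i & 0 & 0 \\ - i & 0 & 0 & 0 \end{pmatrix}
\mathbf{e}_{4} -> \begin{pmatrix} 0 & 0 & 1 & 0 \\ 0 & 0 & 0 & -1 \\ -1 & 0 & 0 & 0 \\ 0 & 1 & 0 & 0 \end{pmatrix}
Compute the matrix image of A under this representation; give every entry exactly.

Bivector images (products of the table entries): rho(e_{13}) = rho(\mathbf{e}_{1})rho(\mathbf{e}_{3}) = \begin{pmatrix} 0 & 0 & 0 & - i \\ 0 & 0 & i & 0 \\ 0 & - i & 0 & 0 \\ i & 0 & 0 & 0 \end{pmatrix}.
M = (-4)*1 + (\frac{7}{5})*rho(e_{13}), summed entrywise (1 is the identity matrix):
Answer: \begin{pmatrix} -4 & 0 & 0 & - \frac{7 i}{5} \\ 0 & -4 & \frac{7 i}{5} & 0 \\ 0 & - \frac{7 i}{5} & -4 & 0 \\ \frac{7 i}{5} & 0 & 0 & -4 \end{pmatrix}


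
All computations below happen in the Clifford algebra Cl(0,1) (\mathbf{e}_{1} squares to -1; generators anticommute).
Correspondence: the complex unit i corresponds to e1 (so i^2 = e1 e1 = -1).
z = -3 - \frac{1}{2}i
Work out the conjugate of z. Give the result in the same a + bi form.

In blades: z = -3 - \frac{1}{2} e_{1}.
Conjugation here is Clifford conjugation: the scalar is fixed and the grade-1 and grade-2 blades all flip sign, giving -3 + \frac{1}{2} e_{1}; translating back:
Answer: -3 + \frac{1}{2}i


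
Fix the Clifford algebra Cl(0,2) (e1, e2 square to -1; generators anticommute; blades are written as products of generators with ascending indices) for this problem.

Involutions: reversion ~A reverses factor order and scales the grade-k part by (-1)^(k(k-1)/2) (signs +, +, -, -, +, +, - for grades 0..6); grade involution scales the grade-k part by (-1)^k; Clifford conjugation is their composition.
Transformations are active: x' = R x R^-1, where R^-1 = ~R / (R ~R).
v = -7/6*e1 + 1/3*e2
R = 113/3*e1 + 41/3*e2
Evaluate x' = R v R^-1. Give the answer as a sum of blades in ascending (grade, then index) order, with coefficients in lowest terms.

~R = 113/3*e1 + 41/3*e2, and R ~R = -14450/9, so R^-1 = ~R / (-14450/9).
R v = 709/18 + 57/2*e1 e2
Answer: -14771/21675*e1 - 43519/43350*e2


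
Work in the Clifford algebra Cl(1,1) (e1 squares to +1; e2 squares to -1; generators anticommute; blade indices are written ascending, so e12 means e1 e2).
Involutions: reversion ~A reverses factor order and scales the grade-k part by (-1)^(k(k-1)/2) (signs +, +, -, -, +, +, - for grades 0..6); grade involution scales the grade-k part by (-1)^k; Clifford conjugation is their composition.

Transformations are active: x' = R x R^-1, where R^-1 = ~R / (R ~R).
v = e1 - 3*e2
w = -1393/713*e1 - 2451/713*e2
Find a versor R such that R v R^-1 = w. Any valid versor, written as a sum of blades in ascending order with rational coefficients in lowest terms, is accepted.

Here q(v) = q(w) = -8; the classical choice R = v + w = -680/713*e1 - 4590/713*e2 then realises v -> w under the sandwich.
Answer: -680/713*e1 - 4590/713*e2


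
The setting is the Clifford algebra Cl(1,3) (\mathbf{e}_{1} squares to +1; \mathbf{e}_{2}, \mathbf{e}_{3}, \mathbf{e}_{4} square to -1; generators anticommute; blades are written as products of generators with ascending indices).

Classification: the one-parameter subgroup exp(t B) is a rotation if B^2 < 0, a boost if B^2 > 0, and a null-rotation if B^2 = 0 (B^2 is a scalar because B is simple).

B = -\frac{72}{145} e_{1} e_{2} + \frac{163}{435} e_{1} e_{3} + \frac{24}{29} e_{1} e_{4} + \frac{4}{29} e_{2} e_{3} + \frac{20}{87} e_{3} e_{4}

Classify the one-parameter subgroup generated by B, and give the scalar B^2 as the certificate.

B^2 term by term: the squares give (-\frac{72}{145})^2*(e_{1} e_{2})^2 + (\frac{163}{435})^2*(e_{1} e_{3})^2 + (\frac{24}{29})^2*(e_{1} e_{4})^2 + (\frac{4}{29})^2*(e_{2} e_{3})^2 + (\frac{20}{87})^2*(e_{3} e_{4})^2 = \frac{5184}{21025}*(+1) + \frac{26569}{189225}*(+1) + \frac{576}{841}*(+1) + \frac{16}{841}*(-1) + \frac{400}{7569}*(-1) = 1 (each basis 2-blade squares to minus the product of its generators' squares); cross terms between blades sharing an index anticommute and cancel; the commuting (index-disjoint) pairs give grade-4 terms 2*c*c'*(blade product), which cancel blade by blade — e_{1} e_{2} e_{3} e_{4}: -\frac{192}{841} + \frac{192}{841} = 0 — confirming B is simple. So B^2 = 1.
Answer: boost, certificate B^2 = 1. Why this suffices: the scalar 1 survives any versor conjugation, so its sign alone determines the class however B is presented.


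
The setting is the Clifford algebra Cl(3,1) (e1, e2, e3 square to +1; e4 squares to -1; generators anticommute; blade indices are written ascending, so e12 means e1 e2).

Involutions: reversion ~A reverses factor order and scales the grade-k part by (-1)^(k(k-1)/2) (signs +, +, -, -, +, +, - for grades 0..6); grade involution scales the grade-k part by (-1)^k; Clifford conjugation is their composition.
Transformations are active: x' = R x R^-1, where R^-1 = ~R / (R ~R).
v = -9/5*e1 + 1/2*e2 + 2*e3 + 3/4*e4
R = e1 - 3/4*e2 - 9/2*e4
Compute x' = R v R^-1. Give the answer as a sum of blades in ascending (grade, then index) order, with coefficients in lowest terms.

~R = e1 - 3/4*e2 - 9/2*e4, and R ~R = -299/16, so R^-1 = ~R / (-299/16).
R v = 6/5 - 17/20*e12 + 2*e13 - 147/20*e14 - 3/2*e23 + 27/16*e24 + 9*e34
Answer: 2499/1495*e1 - 1207/2990*e2 - 2*e3 - 1029/5980*e4


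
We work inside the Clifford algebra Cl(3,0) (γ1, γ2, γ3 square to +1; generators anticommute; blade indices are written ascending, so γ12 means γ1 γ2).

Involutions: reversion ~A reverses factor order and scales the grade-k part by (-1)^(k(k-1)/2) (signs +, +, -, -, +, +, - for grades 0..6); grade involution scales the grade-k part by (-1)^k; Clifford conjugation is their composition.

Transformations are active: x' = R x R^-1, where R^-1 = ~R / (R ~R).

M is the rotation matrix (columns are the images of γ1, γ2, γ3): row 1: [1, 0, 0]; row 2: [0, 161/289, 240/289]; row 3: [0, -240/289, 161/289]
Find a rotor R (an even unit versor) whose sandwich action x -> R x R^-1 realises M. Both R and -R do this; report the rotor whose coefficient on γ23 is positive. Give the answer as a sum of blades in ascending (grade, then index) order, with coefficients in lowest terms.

Method: write R = a + b12*γ12 + b13*γ13 + b23*γ23 with a^2 + b12^2 + b13^2 + b23^2 = 1 (so R^-1 = ~R). Expanding the columns R e_j ~R gives tr M = 4a^2 - 1 and, from the antisymmetric part, M21 - M12 = -4a*b12, M13 - M31 = 4a*b13, M32 - M23 = -4a*b23.
Here tr M = 611/289, so a^2 = (1 + tr M)/4 = 225/289 and a = ±15/17. Taking a = 15/17: M21 - M12 = 0, M13 - M31 = 0, M32 - M23 = -480/289, giving b12 = 0, b13 = 0, b23 = 8/17, i.e. R = 15/17 + 8/17*γ23.
Its γ23 coefficient is already positive.
Answer: 15/17 + 8/17*γ23. Sheet selection: the two-to-one cover makes ±R indistinguishable at the matrix level (trace 611/289), so uniqueness comes from the required sign on γ23.


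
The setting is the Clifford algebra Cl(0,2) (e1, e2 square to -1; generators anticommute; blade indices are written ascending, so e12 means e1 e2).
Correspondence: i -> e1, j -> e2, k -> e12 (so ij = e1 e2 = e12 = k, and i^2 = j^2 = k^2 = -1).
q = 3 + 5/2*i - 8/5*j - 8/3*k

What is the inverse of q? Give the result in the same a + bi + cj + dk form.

In blades: q = 3 + 5/2*e1 - 8/5*e2 - 8/3*e12.
With qbar = 3 - 5/2*e1 + 8/5*e2 + 8/3*e12 (scalar fixed, mapped units negated), q qbar = 22429/900 (the sum of squared coefficients), so q^-1 = qbar / (22429/900) = 2700/22429 - 2250/22429*e1 + 1440/22429*e2 + 2400/22429*e12; translating back:
Answer: 2700/22429 - 2250/22429*i + 1440/22429*j + 2400/22429*k


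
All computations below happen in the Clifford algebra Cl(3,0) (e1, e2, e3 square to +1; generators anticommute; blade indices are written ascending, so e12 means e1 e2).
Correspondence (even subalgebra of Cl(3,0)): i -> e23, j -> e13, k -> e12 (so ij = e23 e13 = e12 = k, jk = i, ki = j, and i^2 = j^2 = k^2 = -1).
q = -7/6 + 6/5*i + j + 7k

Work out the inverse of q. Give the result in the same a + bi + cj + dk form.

In blades: q = -7/6 + 7*e12 + e13 + 6/5*e23.
With qbar = -7/6 - 7*e12 - e13 - 6/5*e23 (scalar fixed, mapped units negated), q qbar = 47521/900 (the sum of squared coefficients), so q^-1 = qbar / (47521/900) = -1050/47521 - 6300/47521*e12 - 900/47521*e13 - 1080/47521*e23; translating back:
Answer: -1050/47521 - 1080/47521*i - 900/47521*j - 6300/47521*k


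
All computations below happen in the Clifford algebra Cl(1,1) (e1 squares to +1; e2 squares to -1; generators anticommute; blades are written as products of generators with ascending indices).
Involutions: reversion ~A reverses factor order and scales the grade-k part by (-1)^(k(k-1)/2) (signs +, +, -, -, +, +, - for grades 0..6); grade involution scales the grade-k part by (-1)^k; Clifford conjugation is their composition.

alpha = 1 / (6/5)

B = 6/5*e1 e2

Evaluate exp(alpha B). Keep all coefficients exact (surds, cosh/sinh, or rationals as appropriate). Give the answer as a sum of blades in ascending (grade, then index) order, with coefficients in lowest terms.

B^2 = (6/5)^2*(e1 e2)^2 = 36/25*(+1) = 36/25 (a basis 2-blade squares to minus the product of its generators' squares).
B^2 = 36/25 — B^2 > 0, so the exponential closes hyperbolically: l = 6/5, alpha*l = 1, so exp(alpha B) = cosh(1) + (sinh(1)/(6/5))*B = cosh(1) + (5*sinh(1)/6)*B.
Answer: cosh(1) + sinh(1)*e1 e2


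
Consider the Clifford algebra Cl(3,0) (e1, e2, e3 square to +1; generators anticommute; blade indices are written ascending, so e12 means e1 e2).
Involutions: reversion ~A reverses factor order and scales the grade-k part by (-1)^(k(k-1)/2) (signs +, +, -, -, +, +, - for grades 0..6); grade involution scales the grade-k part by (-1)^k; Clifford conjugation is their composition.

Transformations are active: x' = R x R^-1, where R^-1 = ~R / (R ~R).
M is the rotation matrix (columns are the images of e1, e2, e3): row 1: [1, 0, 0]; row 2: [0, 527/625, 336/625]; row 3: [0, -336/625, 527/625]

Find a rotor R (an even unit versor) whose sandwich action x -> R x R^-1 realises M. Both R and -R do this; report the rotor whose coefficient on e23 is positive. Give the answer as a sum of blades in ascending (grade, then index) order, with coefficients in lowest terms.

Method: write R = a + b12*e12 + b13*e13 + b23*e23 with a^2 + b12^2 + b13^2 + b23^2 = 1 (so R^-1 = ~R). Expanding the columns R e_j ~R gives tr M = 4a^2 - 1 and, from the antisymmetric part, M21 - M12 = -4a*b12, M13 - M31 = 4a*b13, M32 - M23 = -4a*b23.
Here tr M = 1679/625, so a^2 = (1 + tr M)/4 = 576/625 and a = ±24/25. Taking a = 24/25: M21 - M12 = 0, M13 - M31 = 0, M32 - M23 = -672/625, giving b12 = 0, b13 = 0, b23 = 7/25, i.e. R = 24/25 + 7/25*e23.
Its e23 coefficient is already positive.
Answer: 24/25 + 7/25*e23. Uniqueness: Spin(3) -> SO(3) maps R and -R to the same rotation of trace 1679/625; fixing the sign of the e23 coefficient removes the ambiguity.


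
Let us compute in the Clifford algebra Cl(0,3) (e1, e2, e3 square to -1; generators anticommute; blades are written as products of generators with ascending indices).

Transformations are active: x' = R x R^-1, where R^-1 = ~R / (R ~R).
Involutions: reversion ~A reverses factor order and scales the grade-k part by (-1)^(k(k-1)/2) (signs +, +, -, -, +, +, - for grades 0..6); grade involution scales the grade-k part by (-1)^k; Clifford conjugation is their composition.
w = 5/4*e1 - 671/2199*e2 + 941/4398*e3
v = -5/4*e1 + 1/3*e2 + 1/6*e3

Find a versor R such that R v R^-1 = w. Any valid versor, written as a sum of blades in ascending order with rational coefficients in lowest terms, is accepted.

Take R = v + w = 62/2199*e2 + 279/733*e3. Because q(v) = q(w) = -245/144, conjugation by R sends v exactly to w.
Answer: 62/2199*e2 + 279/733*e3


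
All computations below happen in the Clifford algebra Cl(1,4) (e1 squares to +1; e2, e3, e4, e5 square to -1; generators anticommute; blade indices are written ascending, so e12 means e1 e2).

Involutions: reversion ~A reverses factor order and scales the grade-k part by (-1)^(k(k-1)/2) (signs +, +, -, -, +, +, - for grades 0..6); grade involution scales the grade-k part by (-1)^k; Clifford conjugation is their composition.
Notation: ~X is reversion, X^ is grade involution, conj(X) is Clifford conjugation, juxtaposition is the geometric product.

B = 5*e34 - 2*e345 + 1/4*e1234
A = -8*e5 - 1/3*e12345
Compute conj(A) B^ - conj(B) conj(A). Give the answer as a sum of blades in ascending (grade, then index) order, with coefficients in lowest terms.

first term: -1/12*e5 + 2/3*e12 - 16*e34 - 5/3*e125 + 40*e345 + 2*e12345
second term: -1/12*e5 - 2/3*e12 + 16*e34 + 5/3*e125 - 40*e345 + 2*e12345
Answer: 4/3*e12 - 32*e34 - 10/3*e125 + 80*e345


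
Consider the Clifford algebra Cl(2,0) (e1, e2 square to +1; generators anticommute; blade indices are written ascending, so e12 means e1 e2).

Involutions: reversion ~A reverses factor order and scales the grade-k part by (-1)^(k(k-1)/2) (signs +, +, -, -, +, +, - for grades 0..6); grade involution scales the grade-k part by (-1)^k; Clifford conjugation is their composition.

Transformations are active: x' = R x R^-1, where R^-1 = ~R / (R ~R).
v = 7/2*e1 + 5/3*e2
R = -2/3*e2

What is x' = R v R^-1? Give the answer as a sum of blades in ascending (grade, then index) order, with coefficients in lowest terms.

~R = -2/3*e2, and R ~R = 4/9, so R^-1 = ~R / (4/9).
R v = -10/9 + 7/3*e12
Answer: -7/2*e1 + 5/3*e2


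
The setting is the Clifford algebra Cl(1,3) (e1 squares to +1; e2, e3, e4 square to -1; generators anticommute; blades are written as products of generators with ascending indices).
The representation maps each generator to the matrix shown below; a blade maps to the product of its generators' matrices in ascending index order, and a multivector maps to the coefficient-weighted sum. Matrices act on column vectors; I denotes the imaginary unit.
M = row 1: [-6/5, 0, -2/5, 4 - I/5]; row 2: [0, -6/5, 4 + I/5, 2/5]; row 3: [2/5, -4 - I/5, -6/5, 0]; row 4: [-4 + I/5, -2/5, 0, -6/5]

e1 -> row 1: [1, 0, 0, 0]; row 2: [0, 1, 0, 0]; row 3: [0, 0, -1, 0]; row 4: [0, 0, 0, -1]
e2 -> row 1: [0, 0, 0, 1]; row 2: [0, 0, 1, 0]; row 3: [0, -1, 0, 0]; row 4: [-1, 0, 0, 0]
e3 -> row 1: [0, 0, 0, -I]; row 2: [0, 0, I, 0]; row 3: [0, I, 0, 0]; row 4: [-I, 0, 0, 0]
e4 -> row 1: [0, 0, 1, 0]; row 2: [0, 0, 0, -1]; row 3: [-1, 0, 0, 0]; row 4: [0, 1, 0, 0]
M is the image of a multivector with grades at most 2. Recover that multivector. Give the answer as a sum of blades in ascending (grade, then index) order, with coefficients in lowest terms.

Method: the blade images are trace-orthogonal — tr(rho(e_A) rho(e_B)^-1) = 4 if A = B and 0 otherwise — and rho(e_A)^-1 = (e_A)^2 * rho(e_A) with (e_A)^2 = +1 or -1, so the coefficient of e_A in the preimage is (e_A)^2 * tr(M rho(e_A))/4.
Nonzero projections over blades of grade <= 2: 1: (1)^2 = +1, tr(M 1) = -24/5, coefficient -6/5; e2: (e2)^2 = -1, tr(M rho(e2)) = -16, coefficient 4; e4: (e4)^2 = -1, tr(M rho(e4)) = 8/5, coefficient -2/5; e1 e3: (e1 e3)^2 = +1, tr(M rho(e1 e3)) = 4/5, coefficient 1/5. Every other blade of grade <= 2 projects to 0.
Answer: -6/5 + 4*e2 - 2/5*e4 + 1/5*e1 e3


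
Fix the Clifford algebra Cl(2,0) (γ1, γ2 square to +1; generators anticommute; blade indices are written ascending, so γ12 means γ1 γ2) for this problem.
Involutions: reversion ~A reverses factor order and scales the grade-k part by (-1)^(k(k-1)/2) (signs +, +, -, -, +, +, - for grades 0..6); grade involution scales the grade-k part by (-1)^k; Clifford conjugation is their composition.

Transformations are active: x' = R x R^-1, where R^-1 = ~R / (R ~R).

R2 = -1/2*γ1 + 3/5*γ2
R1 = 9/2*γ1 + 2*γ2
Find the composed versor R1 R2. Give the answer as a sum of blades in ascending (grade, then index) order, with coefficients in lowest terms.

Distribute over the terms of R1 (each basis-blade product reordered to ascending indices, repeated generators contracted through their squares):
(9/2*γ1) R2 = -9/4 + 27/10*γ12
(2*γ2) R2 = 6/5 + γ12
Summing the partial products and collecting blades:
Answer: -21/20 + 37/10*γ12


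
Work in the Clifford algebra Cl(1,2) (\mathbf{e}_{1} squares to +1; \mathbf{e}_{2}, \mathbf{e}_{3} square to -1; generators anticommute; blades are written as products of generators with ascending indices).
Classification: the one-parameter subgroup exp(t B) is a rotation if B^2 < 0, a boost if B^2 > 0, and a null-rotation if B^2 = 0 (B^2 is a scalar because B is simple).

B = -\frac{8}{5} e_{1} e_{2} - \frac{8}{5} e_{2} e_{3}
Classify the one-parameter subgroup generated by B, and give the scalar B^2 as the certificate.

B^2 term by term: the squares give (-\frac{8}{5})^2*(e_{1} e_{2})^2 + (-\frac{8}{5})^2*(e_{2} e_{3})^2 = \frac{64}{25}*(+1) + \frac{64}{25}*(-1) = 0 (each basis 2-blade squares to minus the product of its generators' squares); cross terms between blades sharing an index anticommute and cancel. So B^2 = 0.
Answer: null-rotation, certificate B^2 = 0. Because 0 is invariant under every versor sandwich, the classification follows from its sign alone.


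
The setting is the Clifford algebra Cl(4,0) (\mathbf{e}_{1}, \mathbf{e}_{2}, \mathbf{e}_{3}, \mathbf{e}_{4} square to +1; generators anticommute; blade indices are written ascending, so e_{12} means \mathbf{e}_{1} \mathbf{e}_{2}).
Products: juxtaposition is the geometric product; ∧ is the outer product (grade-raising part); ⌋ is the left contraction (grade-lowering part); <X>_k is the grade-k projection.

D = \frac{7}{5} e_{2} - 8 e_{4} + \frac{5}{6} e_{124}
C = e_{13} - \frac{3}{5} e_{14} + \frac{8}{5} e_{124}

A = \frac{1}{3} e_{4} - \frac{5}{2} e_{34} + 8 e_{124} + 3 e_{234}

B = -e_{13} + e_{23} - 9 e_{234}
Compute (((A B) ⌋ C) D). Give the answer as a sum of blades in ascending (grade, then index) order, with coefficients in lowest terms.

step 1: 27 - \frac{45}{2} e_{2} - 3 e_{4} - 72 e_{13} - \frac{5}{2} e_{14} - 3 e_{23} + \frac{5}{2} e_{24} - 3 e_{124} + \frac{23}{3} e_{134} + \frac{25}{3} e_{234}
step 2: \frac{753}{10} - \frac{29}{5} e_{1} - 4 e_{2} - \frac{24}{5} e_{12} + 27 e_{13} + \frac{99}{5} e_{14} + \frac{216}{5} e_{124}
step 3: -\frac{208}{5} - \frac{4128}{25} e_{1} + \frac{3048}{25} e_{2} - \frac{2992}{5} e_{4} - \frac{8843}{25} e_{12} - \frac{806}{75} e_{14} + \frac{163}{6} e_{24} - \frac{189}{5} e_{123} + \frac{7343}{100} e_{124} - 216 e_{134} + \frac{45}{2} e_{234}
Answer: -\frac{208}{5} - \frac{4128}{25} e_{1} + \frac{3048}{25} e_{2} - \frac{2992}{5} e_{4} - \frac{8843}{25} e_{12} - \frac{806}{75} e_{14} + \frac{163}{6} e_{24} - \frac{189}{5} e_{123} + \frac{7343}{100} e_{124} - 216 e_{134} + \frac{45}{2} e_{234}


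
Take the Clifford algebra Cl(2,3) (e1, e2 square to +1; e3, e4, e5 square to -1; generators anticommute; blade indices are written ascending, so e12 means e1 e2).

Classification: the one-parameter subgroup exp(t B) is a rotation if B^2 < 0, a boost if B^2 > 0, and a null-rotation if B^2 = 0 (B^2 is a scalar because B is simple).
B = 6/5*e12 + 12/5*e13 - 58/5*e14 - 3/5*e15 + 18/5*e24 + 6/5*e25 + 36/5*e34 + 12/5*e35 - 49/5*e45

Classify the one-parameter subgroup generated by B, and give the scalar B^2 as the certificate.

B^2 term by term: the squares give (6/5)^2*(e12)^2 + (12/5)^2*(e13)^2 + (-58/5)^2*(e14)^2 + (-3/5)^2*(e15)^2 + (18/5)^2*(e24)^2 + (6/5)^2*(e25)^2 + (36/5)^2*(e34)^2 + (12/5)^2*(e35)^2 + (-49/5)^2*(e45)^2 = 36/25*(-1) + 144/25*(+1) + 3364/25*(+1) + 9/25*(+1) + 324/25*(+1) + 36/25*(+1) + 1296/25*(-1) + 144/25*(-1) + 2401/25*(-1) = 0 (each basis 2-blade squares to minus the product of its generators' squares); cross terms between blades sharing an index anticommute and cancel; the commuting (index-disjoint) pairs give grade-4 terms 2*c*c'*(blade product), which cancel blade by blade — e1234: 432/25 - 432/25 = 0; e1235: 144/25 - 144/25 = 0; e1245: -588/25 + 696/25 - 108/25 = 0; e1345: -1176/25 + 1392/25 - 216/25 = 0; e2345: -432/25 + 432/25 = 0 — confirming B is simple. So B^2 = 0.
Answer: null-rotation, certificate B^2 = 0. Note: conjugating B changes its blade decomposition but never the scalar B^2 = 0, whose sign settles the classification.


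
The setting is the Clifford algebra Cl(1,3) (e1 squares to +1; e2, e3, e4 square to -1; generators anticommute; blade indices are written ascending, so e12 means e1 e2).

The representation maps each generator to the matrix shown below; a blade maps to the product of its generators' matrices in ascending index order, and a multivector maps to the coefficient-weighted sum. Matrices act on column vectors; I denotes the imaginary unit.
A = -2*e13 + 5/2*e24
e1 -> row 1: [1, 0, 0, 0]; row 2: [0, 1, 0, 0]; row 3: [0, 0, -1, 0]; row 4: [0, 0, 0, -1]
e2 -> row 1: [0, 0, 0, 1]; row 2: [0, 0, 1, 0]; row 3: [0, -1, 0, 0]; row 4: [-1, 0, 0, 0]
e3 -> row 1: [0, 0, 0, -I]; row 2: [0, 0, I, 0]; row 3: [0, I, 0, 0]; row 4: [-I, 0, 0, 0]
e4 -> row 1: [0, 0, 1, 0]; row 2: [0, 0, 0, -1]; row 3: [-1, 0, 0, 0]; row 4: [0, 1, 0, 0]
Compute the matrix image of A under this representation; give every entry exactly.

Bivector images (products of the table entries): rho(e13) = rho(e1)rho(e3) = row 1: [0, 0, 0, -I]; row 2: [0, 0, I, 0]; row 3: [0, -I, 0, 0]; row 4: [I, 0, 0, 0]; rho(e24) = rho(e2)rho(e4) = row 1: [0, 1, 0, 0]; row 2: [-1, 0, 0, 0]; row 3: [0, 0, 0, 1]; row 4: [0, 0, -1, 0].
M = (-2)*rho(e13) + (5/2)*rho(e24), summed entrywise:
Answer: row 1: [0, 5/2, 0, 2*I]; row 2: [-5/2, 0, -2*I, 0]; row 3: [0, 2*I, 0, 5/2]; row 4: [-2*I, 0, -5/2, 0]


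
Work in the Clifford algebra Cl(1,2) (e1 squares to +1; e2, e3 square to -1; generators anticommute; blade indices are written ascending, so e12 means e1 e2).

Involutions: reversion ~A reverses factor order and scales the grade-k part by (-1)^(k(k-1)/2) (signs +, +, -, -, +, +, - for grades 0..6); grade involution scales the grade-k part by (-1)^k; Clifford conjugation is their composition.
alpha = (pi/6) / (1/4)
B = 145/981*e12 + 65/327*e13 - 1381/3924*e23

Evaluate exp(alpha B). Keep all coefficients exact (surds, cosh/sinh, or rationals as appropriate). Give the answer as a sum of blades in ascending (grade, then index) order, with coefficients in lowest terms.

B^2 term by term: the squares give (145/981)^2*(e12)^2 + (65/327)^2*(e13)^2 + (-1381/3924)^2*(e23)^2 = 21025/962361*(+1) + 4225/106929*(+1) + 1907161/15397776*(-1) = -1/16 (each basis 2-blade squares to minus the product of its generators' squares); cross terms between blades sharing an index anticommute and cancel. So B^2 = -1/16.
B^2 = -1/16 — the series telescopes trigonometrically here: l = 1/4, alpha*l = pi/6, so exp(alpha B) = cos(pi/6) + (sin(pi/6)/(1/4))*B = sqrt(3)/2 + (2)*B.
Answer: sqrt(3)/2 + 290/981*e12 + 130/327*e13 - 1381/1962*e23
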